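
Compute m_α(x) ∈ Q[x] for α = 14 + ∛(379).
m_α(x) = x^3 - 42x^2 + 588x - 3123

Set β = α - 14 = ∛(379), so β^3 = 379. Then (α - 14)^3 - 379 = 0, i.e. α is a root of g(x) = (x - 14)^3 - 379 = x^3 - 42x^2 + 588x - 3123. Since g(x) = h(x - 14) where h(x) = x^3 - 379, and h is irreducible over Q (because 379 is not a perfect cube, so h has no rational root, and a monic cubic with no rational root is irreducible), g is also irreducible (irreducibility is preserved under the substitution x → x - 14). Hence m_α(x) = x^3 - 42x^2 + 588x - 3123.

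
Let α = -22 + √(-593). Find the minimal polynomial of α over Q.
m_α(x) = x^2 + 44x + 1077

From α + 22 = √(-593), squaring gives (α + 22)^2 = -593, i.e. α^2 + 44α + 484 = -593, so α^2 + 44α + 1077 = 0. The discriminant of x^2 + 44x + 1077 is (44)^2 - 4·(1077) = 1936 - 4308 = -2372, and 4·(-593) is not a perfect square in Q since -593 is squarefree and ≠ 1. Hence x^2 + 44x + 1077 is irreducible over Q and is the minimal polynomial of α.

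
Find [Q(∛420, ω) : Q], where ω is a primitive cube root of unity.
[Q(∛420, ω) : Q] = 6

[Q(∛420):Q] = 3 (min poly x^3 - 420, irreducible since 420 is not a perfect cube). [Q(ω):Q] = 2 (min poly x^2 + x + 1). Since Q(∛420) ⊂ R and ω ∉ R, we have ω ∉ Q(∛420), so x^2 + x + 1 remains irreducible over Q(∛420) and [Q(∛420, ω) : Q(∛420)] = 2. By the tower law, [Q(∛420, ω) : Q] = 3 · 2 = 6. (In fact Q(∛420, ω) is the splitting field of x^3 - 420 over Q.)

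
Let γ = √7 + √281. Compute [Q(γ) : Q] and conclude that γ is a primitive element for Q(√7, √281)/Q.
[Q(γ) : Q] = 4 (equivalently, Q(γ) = Q(√7, √281))

Obviously Q(γ) ⊆ Q(√7, √281), and [Q(√7, √281):Q] = 4 (since 7, 281 are distinct squarefree integers > 1 with 1967 not a perfect square). To show equality we compute the minimal polynomial of γ. From γ = √7 + √281: γ^2 = 7 + 2√(1967) + 281 = 288 + 2√(1967), so γ^2 - 288 = 2√(1967); squaring, (γ^2 - 288)^2 = 4·1967, i.e. γ^4 - 576γ^2 + 82944 - 7868 = 0, i.e. γ^4 - 576γ^2 + 75076 = 0. So γ is a root of x^4 - 576x^2 + 75076. This polynomial is irreducible over Q: it has no rational root (each ±√7 ± √281 is irrational), and any factorization into two quadratics over Q would force √(1967) ∈ Q (pairing opposite roots) or √7, √281 ∈ Q (other pairings), all impossible. Hence [Q(γ):Q] = 4 = [Q(√7, √281):Q], so Q(γ) = Q(√7, √281).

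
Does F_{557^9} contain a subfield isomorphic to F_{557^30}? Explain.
No: F_{557^30} is not a subfield of F_{557^9}

F_{p^m} embeds in F_{p^n} iff m | n. Here 30 ∤ 9 (since 9 = 0·30 + 9 with remainder 9 ≠ 0), so F_{557^30} is not a subfield of F_{557^9}. Equivalently: if it were, the tower law would give 30 = [F_{557^30}:F_557] dividing [F_{557^9}:F_557] = 9, contradiction.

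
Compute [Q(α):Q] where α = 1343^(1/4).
[Q(α):Q] = 4

α is a root of x^4 - 1343. By Eisenstein's criterion at the prime p = 17 (which divides the constant term 1343 but p^2 = 289 does not, since 1343 is squarefree), x^4 - 1343 is irreducible over Q. Hence [Q(α):Q] = 4.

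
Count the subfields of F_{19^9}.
F_{19^9} has 3 subfields

The subfields of F_{p^n} are exactly the fields F_{p^d} for d | n (each is the fixed field of the unique index-d subgroup of Gal(F_{p^n}/F_p) ≅ Z/nZ). The divisors of n = 9 are {1, 3, 9}, giving 3 subfields: F_{19^1}, F_{19^3}, F_{19^9}.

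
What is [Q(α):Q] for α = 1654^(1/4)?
[Q(α):Q] = 4

α is a root of x^4 - 1654. By Eisenstein's criterion at the prime p = 2 (which divides the constant term 1654 but p^2 = 4 does not, since 1654 is squarefree), x^4 - 1654 is irreducible over Q. Hence [Q(α):Q] = 4.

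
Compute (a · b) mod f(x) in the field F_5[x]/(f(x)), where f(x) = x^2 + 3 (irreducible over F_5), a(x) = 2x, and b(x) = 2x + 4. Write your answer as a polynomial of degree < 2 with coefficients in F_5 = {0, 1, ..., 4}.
a · b ≡ 3x + 3 (mod f(x))

Multiply in F_5[x]: a(x)·b(x) = (2x)·(2x + 4) = 4x^2 + 3x. This has degree ≥ 2, so divide by f(x) over F_5: 4x^2 + 3x = (4)·(x^2 + 3) + (3x + 3). Hence a·b ≡ 3x + 3 (mod f). (F_5[x]/(f) is a field with 5^2 = 25 elements since f is irreducible of degree 2.)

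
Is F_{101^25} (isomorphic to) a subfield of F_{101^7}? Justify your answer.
No: F_{101^25} is not a subfield of F_{101^7}

F_{p^m} embeds in F_{p^n} iff m | n. Here 25 ∤ 7 (since 7 = 0·25 + 7 with remainder 7 ≠ 0), so F_{101^25} is not a subfield of F_{101^7}. Equivalently: if it were, the tower law would give 25 = [F_{101^25}:F_101] dividing [F_{101^7}:F_101] = 7, contradiction.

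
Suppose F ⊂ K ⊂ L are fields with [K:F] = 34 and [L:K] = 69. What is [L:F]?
[L:F] = 2346

The tower law says that for any tower of field extensions F ⊂ K ⊂ L with finite degrees, [L:F] = [L:K] · [K:F]. Here this gives [L:F] = 69 · 34 = 2346.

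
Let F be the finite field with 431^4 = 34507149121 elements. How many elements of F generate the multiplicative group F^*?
There are φ(34507149120) = 8928976896 primitive elements

F_q^* is cyclic of order q - 1 = 34507149120. A cyclic group of order m has exactly φ(m) generators. Here m = 34507149120 = 2^6 · 3^3 · 5 · 43 · 293 · 317, so the number of primitive elements is φ(34507149120) = 8928976896.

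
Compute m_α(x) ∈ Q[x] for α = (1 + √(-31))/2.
m_α(x) = x^2 - x + 8

From 2α - 1 = √(-31), squaring gives (2α - 1)^2 = -31, i.e. 4α^2 - 4α + 1 = -31, so α^2 - α + (1 + 31)/4 = 0. Since -31 ≡ 1 (mod 4), (1 + 31)/4 = 8 ∈ Z. The polynomial x^2 - x + 8 has discriminant 1 - 4·(8) = -31, which is not a perfect square in Q (d = -31 is squarefree and ≠ 1), so x^2 - x + 8 is irreducible over Q. It is the minimal polynomial of α.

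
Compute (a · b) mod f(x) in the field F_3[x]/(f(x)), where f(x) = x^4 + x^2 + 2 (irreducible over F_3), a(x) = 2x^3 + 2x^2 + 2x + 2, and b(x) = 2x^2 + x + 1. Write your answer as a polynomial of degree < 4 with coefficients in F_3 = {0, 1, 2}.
a · b ≡ x^3 + 2x^2 + 2x + 2 (mod f(x))

Multiply in F_3[x]: a(x)·b(x) = (2x^3 + 2x^2 + 2x + 2)·(2x^2 + x + 1) = x^5 + 2x^3 + 2x^2 + x + 2. This has degree ≥ 4, so divide by f(x) over F_3: x^5 + 2x^3 + 2x^2 + x + 2 = (x)·(x^4 + x^2 + 2) + (x^3 + 2x^2 + 2x + 2). Hence a·b ≡ x^3 + 2x^2 + 2x + 2 (mod f). (F_3[x]/(f) is a field with 3^4 = 81 elements since f is irreducible of degree 4.)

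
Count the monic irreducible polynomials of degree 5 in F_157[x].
There are 19077798480 monic irreducible polynomials of degree 5 over F_157

Each element of F_{157^5} that lies in no proper subfield is a root of exactly one monic irreducible of degree 5 over F_157, and each such polynomial has 5 distinct roots in F_{157^5}. By Möbius inversion the count is N_157(5) = (1/5) Σ_{d|5} μ(5/d) · 157^d = (1/5)(μ(5)·157^1 + μ(1)·157^5) = 95388992400/5 = 19077798480.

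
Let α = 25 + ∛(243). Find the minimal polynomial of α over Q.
m_α(x) = x^3 - 75x^2 + 1875x - 15868

Set β = α - 25 = ∛(243), so β^3 = 243. Then (α - 25)^3 - 243 = 0, i.e. α is a root of g(x) = (x - 25)^3 - 243 = x^3 - 75x^2 + 1875x - 15868. Since g(x) = h(x - 25) where h(x) = x^3 - 243, and h is irreducible over Q (because 243 is not a perfect cube, so h has no rational root, and a monic cubic with no rational root is irreducible), g is also irreducible (irreducibility is preserved under the substitution x → x - 25). Hence m_α(x) = x^3 - 75x^2 + 1875x - 15868.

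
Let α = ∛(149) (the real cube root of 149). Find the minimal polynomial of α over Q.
m_α(x) = x^3 - 149

α satisfies α^3 = 149, so x^3 - 149 annihilates α. By the rational root test, a rational root p/q (in lowest terms) of x^3 - 149 would satisfy p^3 = 149 q^3, forcing q = 1 and p^3 = 149; but 149 is not a perfect cube, contradiction. A monic cubic over Q with no rational root is irreducible (any nontrivial factorization would include a linear factor). Hence x^3 - 149 is the minimal polynomial of α, and in particular [Q(α):Q] = 3.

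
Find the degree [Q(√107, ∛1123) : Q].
[Q(√107, ∛1123) : Q] = 6

Let L = Q(√107, ∛1123). Since Q(√107) ⊂ L and [Q(√107):Q] = 2, the tower law gives 2 | [L:Q]. Likewise Q(∛1123) ⊂ L with [Q(∛1123):Q] = 3 (because 1123 is not a perfect cube), so 3 | [L:Q]. As gcd(2,3) = 1, [L:Q] is divisible by 6. Conversely L is generated over Q by √107 and ∛1123, so [L:Q] ≤ 2·3 = 6. Therefore [Q(√107, ∛1123) : Q] = 6.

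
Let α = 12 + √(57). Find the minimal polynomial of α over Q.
m_α(x) = x^2 - 24x + 87

From α - 12 = √(57), squaring gives (α - 12)^2 = 57, i.e. α^2 - 24α + 144 = 57, so α^2 - 24α + 87 = 0. The discriminant of x^2 - 24x + 87 is (-24)^2 - 4·(87) = 576 - 348 = 228, and 4·(57) is not a perfect square in Q since 57 is squarefree and ≠ 1. Hence x^2 - 24x + 87 is irreducible over Q and is the minimal polynomial of α.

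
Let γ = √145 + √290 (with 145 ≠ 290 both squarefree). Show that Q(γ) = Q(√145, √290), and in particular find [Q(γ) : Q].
[Q(γ) : Q] = 4 (equivalently, Q(γ) = Q(√145, √290))

Obviously Q(γ) ⊆ Q(√145, √290), and [Q(√145, √290):Q] = 4 (since 145, 290 are distinct squarefree integers > 1 with 42050 not a perfect square). To show equality we compute the minimal polynomial of γ. From γ = √145 + √290: γ^2 = 145 + 2√(42050) + 290 = 435 + 2√(42050), so γ^2 - 435 = 2√(42050); squaring, (γ^2 - 435)^2 = 4·42050, i.e. γ^4 - 870γ^2 + 189225 - 168200 = 0, i.e. γ^4 - 870γ^2 + 21025 = 0. So γ is a root of x^4 - 870x^2 + 21025. This polynomial is irreducible over Q: it has no rational root (each ±√145 ± √290 is irrational), and any factorization into two quadratics over Q would force √(42050) ∈ Q (pairing opposite roots) or √145, √290 ∈ Q (other pairings), all impossible. Hence [Q(γ):Q] = 4 = [Q(√145, √290):Q], so Q(γ) = Q(√145, √290).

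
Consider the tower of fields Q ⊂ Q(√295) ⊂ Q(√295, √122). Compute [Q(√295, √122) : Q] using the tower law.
[Q(√295, √122) : Q] = 4

[Q(√295):Q] = 2 (min poly x^2 - 295, irreducible since 295 is squarefree > 1). For the top step, suppose √122 ∈ Q(√295), say √122 = c + d√295 with c, d ∈ Q. Squaring: 122 = c^2 + 295d^2 + 2cd√295. Since √295 ∉ Q this forces 2cd = 0. If d = 0 then √122 = c ∈ Q, contradicting 122 squarefree > 1. If c = 0 then 122 = 295d^2, so 295·122 = (295d)^2 is a perfect square in Q — but 295·122 = 35990 is not a perfect square (since 295 and 122 are distinct squarefree integers). Contradiction. Hence √122 ∉ Q(√295), so x^2 - 122 stays irreducible over Q(√295) and [Q(√295, √122) : Q(√295)] = 2. By the tower law, [Q(√295, √122) : Q] = 2 · 2 = 4.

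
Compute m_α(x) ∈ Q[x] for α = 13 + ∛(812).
m_α(x) = x^3 - 39x^2 + 507x - 3009

Set β = α - 13 = ∛(812), so β^3 = 812. Then (α - 13)^3 - 812 = 0, i.e. α is a root of g(x) = (x - 13)^3 - 812 = x^3 - 39x^2 + 507x - 3009. Since g(x) = h(x - 13) where h(x) = x^3 - 812, and h is irreducible over Q (because 812 is not a perfect cube, so h has no rational root, and a monic cubic with no rational root is irreducible), g is also irreducible (irreducibility is preserved under the substitution x → x - 13). Hence m_α(x) = x^3 - 39x^2 + 507x - 3009.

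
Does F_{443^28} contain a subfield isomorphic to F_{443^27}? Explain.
No: F_{443^27} is not a subfield of F_{443^28}

F_{p^m} embeds in F_{p^n} iff m | n. Here 27 ∤ 28 (since 28 = 1·27 + 1 with remainder 1 ≠ 0), so F_{443^27} is not a subfield of F_{443^28}. Equivalently: if it were, the tower law would give 27 = [F_{443^27}:F_443] dividing [F_{443^28}:F_443] = 28, contradiction.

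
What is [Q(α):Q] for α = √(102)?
[Q(α):Q] = 2

[Q(α):Q] equals the degree of the minimal polynomial of α. Here α^2 = 102 and x^2 - 102 is irreducible (d = 102 is squarefree, ≠ 1, hence not a square), so deg(m_α) = 2. Thus [Q(α):Q] = 2.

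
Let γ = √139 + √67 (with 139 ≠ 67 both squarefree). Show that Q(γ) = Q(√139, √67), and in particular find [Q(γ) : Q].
[Q(γ) : Q] = 4 (equivalently, Q(γ) = Q(√139, √67))

Obviously Q(γ) ⊆ Q(√139, √67), and [Q(√139, √67):Q] = 4 (since 139, 67 are distinct squarefree integers > 1 with 9313 not a perfect square). To show equality we compute the minimal polynomial of γ. From γ = √139 + √67: γ^2 = 139 + 2√(9313) + 67 = 206 + 2√(9313), so γ^2 - 206 = 2√(9313); squaring, (γ^2 - 206)^2 = 4·9313, i.e. γ^4 - 412γ^2 + 42436 - 37252 = 0, i.e. γ^4 - 412γ^2 + 5184 = 0. So γ is a root of x^4 - 412x^2 + 5184. This polynomial is irreducible over Q: it has no rational root (each ±√139 ± √67 is irrational), and any factorization into two quadratics over Q would force √(9313) ∈ Q (pairing opposite roots) or √139, √67 ∈ Q (other pairings), all impossible. Hence [Q(γ):Q] = 4 = [Q(√139, √67):Q], so Q(γ) = Q(√139, √67).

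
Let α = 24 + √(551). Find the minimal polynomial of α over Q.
m_α(x) = x^2 - 48x + 25

From α - 24 = √(551), squaring gives (α - 24)^2 = 551, i.e. α^2 - 48α + 576 = 551, so α^2 - 48α + 25 = 0. The discriminant of x^2 - 48x + 25 is (-48)^2 - 4·(25) = 2304 - 100 = 2204, and 4·(551) is not a perfect square in Q since 551 is squarefree and ≠ 1. Hence x^2 - 48x + 25 is irreducible over Q and is the minimal polynomial of α.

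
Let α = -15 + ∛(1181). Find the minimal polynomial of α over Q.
m_α(x) = x^3 + 45x^2 + 675x + 2194

Set β = α + 15 = ∛(1181), so β^3 = 1181. Then (α + 15)^3 - 1181 = 0, i.e. α is a root of g(x) = (x + 15)^3 - 1181 = x^3 + 45x^2 + 675x + 2194. Since g(x) = h(x + 15) where h(x) = x^3 - 1181, and h is irreducible over Q (because 1181 is not a perfect cube, so h has no rational root, and a monic cubic with no rational root is irreducible), g is also irreducible (irreducibility is preserved under the substitution x → x + 15). Hence m_α(x) = x^3 + 45x^2 + 675x + 2194.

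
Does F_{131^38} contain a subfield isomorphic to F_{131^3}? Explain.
No: F_{131^3} is not a subfield of F_{131^38}

F_{p^m} embeds in F_{p^n} iff m | n. Here 3 ∤ 38 (since 38 = 12·3 + 2 with remainder 2 ≠ 0), so F_{131^3} is not a subfield of F_{131^38}. Equivalently: if it were, the tower law would give 3 = [F_{131^3}:F_131] dividing [F_{131^38}:F_131] = 38, contradiction.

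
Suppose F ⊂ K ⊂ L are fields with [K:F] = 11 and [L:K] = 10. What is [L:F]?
[L:F] = 110

The tower law says that for any tower of field extensions F ⊂ K ⊂ L with finite degrees, [L:F] = [L:K] · [K:F]. Here this gives [L:F] = 10 · 11 = 110.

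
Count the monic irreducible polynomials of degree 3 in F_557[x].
There are 57602712 monic irreducible polynomials of degree 3 over F_557

Each element of F_{557^3} that lies in no proper subfield is a root of exactly one monic irreducible of degree 3 over F_557, and each such polynomial has 3 distinct roots in F_{557^3}. By Möbius inversion the count is N_557(3) = (1/3) Σ_{d|3} μ(3/d) · 557^d = (1/3)(μ(3)·557^1 + μ(1)·557^3) = 172808136/3 = 57602712.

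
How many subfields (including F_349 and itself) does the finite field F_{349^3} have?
F_{349^3} has 2 subfields

The subfields of F_{p^n} are exactly the fields F_{p^d} for d | n (each is the fixed field of the unique index-d subgroup of Gal(F_{p^n}/F_p) ≅ Z/nZ). The divisors of n = 3 are {1, 3}, giving 2 subfields: F_{349^1}, F_{349^3}.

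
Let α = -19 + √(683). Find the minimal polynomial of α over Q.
m_α(x) = x^2 + 38x - 322

From α + 19 = √(683), squaring gives (α + 19)^2 = 683, i.e. α^2 + 38α + 361 = 683, so α^2 + 38α - 322 = 0. The discriminant of x^2 + 38x - 322 is (38)^2 - 4·(-322) = 1444 + 1288 = 2732, and 4·(683) is not a perfect square in Q since 683 is squarefree and ≠ 1. Hence x^2 + 38x - 322 is irreducible over Q and is the minimal polynomial of α.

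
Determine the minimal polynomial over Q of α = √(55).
m_α(x) = x^2 - 55

α satisfies α^2 - 55 = 0, so x^2 - 55 annihilates α. Since d = 55 is squarefree and ≠ 1, it is not a perfect square in Q, so x^2 - 55 has no rational root and is therefore irreducible over Q (a degree-2 polynomial over a field is irreducible iff it has no root). Hence m_α(x) = x^2 - 55.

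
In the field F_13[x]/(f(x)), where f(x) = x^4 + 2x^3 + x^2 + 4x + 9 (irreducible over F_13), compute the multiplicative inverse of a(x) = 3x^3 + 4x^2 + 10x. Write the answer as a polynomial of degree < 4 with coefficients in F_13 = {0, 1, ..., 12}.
a(x)^(-1) ≡ 6x^3 + 6x^2 + 7x + 12 (mod f(x))

Since f is irreducible over F_13, F_13[x]/(f) is a field and a(x) ≠ 0 has an inverse. Apply the extended Euclidean algorithm to f(x) and a(x) in F_13[x]: f(x) = (9x + 6)·a(x) + (4x^2 + 9x + 9);  a(x) = (4x + 5)·(4x^2 + 9x + 9) + (7x + 7);  (4x^2 + 9x + 9) = (8x + 10)·(7x + 7) + (4). The last nonzero remainder is the constant 4 = gcd(f, a) in F_13. Back-substituting through the division chain expresses 4 = s(x)·a(x) + t(x)·f(x) with s(x) ≡ 11x^3 + 11x^2 + 2x + 9 (mod f), so (11x^3 + 11x^2 + 2x + 9)·a(x) ≡ 4 (mod f). Multiplying by 4^(-1) ≡ 10 in F_13 gives a(x)^(-1) ≡ 10·(11x^3 + 11x^2 + 2x + 9) ≡ 6x^3 + 6x^2 + 7x + 12 (mod f). Check: (3x^3 + 4x^2 + 10x)·(6x^3 + 6x^2 + 7x + 12) = 5x^6 + 3x^5 + x^4 + 7x^3 + x^2 + 3x ≡ 1 (mod x^4 + 2x^3 + x^2 + 4x + 9).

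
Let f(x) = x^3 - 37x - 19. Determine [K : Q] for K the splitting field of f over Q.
[K : Q] = 6

By the rational root test, any rational root of the monic integer polynomial f(x) = x^3 - 37x - 19 must be an integer dividing the constant term -19, i.e. one of ±{1, 19}. Evaluating: f(1) = -55, f(-1) = 17, f(19) = 6137, f(-19) = -6175; none is 0, so f has no rational root and is therefore irreducible over Q (a cubic with no linear factor over a field is irreducible). For an irreducible cubic, the Galois group is A_3 or S_3 according as the discriminant disc(f) = -4a^3 - 27b^2 = -4·(-37)^3 - 27·(-19)^2 = 192865 is or is not a square in Q. Here disc(f) = 192865 is not a perfect square in Q, so the Galois group of f over Q is not contained in A_3 and must be all of S_3. The splitting field has degree |S_3| = 6 over Q, so [K : Q] = 6.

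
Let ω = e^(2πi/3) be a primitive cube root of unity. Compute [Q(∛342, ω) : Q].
[Q(∛342, ω) : Q] = 6

[Q(∛342):Q] = 3 (min poly x^3 - 342, irreducible since 342 is not a perfect cube). [Q(ω):Q] = 2 (min poly x^2 + x + 1). Since Q(∛342) ⊂ R and ω ∉ R, we have ω ∉ Q(∛342), so x^2 + x + 1 remains irreducible over Q(∛342) and [Q(∛342, ω) : Q(∛342)] = 2. By the tower law, [Q(∛342, ω) : Q] = 3 · 2 = 6. (In fact Q(∛342, ω) is the splitting field of x^3 - 342 over Q.)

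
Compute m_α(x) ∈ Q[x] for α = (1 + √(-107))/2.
m_α(x) = x^2 - x + 27

From 2α - 1 = √(-107), squaring gives (2α - 1)^2 = -107, i.e. 4α^2 - 4α + 1 = -107, so α^2 - α + (1 + 107)/4 = 0. Since -107 ≡ 1 (mod 4), (1 + 107)/4 = 27 ∈ Z. The polynomial x^2 - x + 27 has discriminant 1 - 4·(27) = -107, which is not a perfect square in Q (d = -107 is squarefree and ≠ 1), so x^2 - x + 27 is irreducible over Q. It is the minimal polynomial of α.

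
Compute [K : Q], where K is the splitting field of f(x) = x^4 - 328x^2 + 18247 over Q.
[K : Q] = 4

Solving the quadratic in x^2: x^2 = (328 ± √(328^2 - 4·18247))/2 = (328 ± √34596)/2 = (328 ± 186)/2, giving x^2 = 257 or x^2 = 71. So f(x) = (x^2 - 257)(x^2 - 71) and the roots of f are ±√257, ±√71. Hence the splitting field is K = Q(√257, √71). Since 257 and 71 are distinct squarefree integers > 1, their product 18247 is not a perfect square, so √71 ∉ Q(√257). By the tower law [K:Q] = [Q(√257,√71):Q(√257)] · [Q(√257):Q] = 2 · 2 = 4.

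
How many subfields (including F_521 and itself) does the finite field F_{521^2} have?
F_{521^2} has 2 subfields

The subfields of F_{p^n} are exactly the fields F_{p^d} for d | n (each is the fixed field of the unique index-d subgroup of Gal(F_{p^n}/F_p) ≅ Z/nZ). The divisors of n = 2 are {1, 2}, giving 2 subfields: F_{521^1}, F_{521^2}.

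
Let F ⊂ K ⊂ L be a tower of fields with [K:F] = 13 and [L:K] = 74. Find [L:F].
[L:F] = 962

The tower law says that for any tower of field extensions F ⊂ K ⊂ L with finite degrees, [L:F] = [L:K] · [K:F]. Here this gives [L:F] = 74 · 13 = 962.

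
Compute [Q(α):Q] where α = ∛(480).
[Q(α):Q] = 3

The minimal polynomial of α is x^3 - 480, irreducible over Q since 480 is not a perfect cube (so x^3 - 480 has no rational root). Hence [Q(α):Q] = deg(m_α) = 3.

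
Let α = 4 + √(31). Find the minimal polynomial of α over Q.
m_α(x) = x^2 - 8x - 15

From α - 4 = √(31), squaring gives (α - 4)^2 = 31, i.e. α^2 - 8α + 16 = 31, so α^2 - 8α - 15 = 0. The discriminant of x^2 - 8x - 15 is (-8)^2 - 4·(-15) = 64 + 60 = 124, and 4·(31) is not a perfect square in Q since 31 is squarefree and ≠ 1. Hence x^2 - 8x - 15 is irreducible over Q and is the minimal polynomial of α.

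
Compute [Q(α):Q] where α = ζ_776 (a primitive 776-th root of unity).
[Q(α):Q] = 384

The minimal polynomial of ζ_776 over Q is the 776-th cyclotomic polynomial Φ_776(x), which is irreducible over Q and has degree φ(776) = 384. Hence [Q(α):Q] = φ(776) = 384.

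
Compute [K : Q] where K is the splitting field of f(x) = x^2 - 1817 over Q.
[K : Q] = 2

f(x) = x^2 - 1817 factors as (x - √1817)(x + √1817). The splitting field is K = Q(√1817). Since 1817 is squarefree and > 1, it is not a perfect square, so x^2 - 1817 is irreducible over Q and [Q(√1817) : Q] = 2. Hence [K : Q] = 2.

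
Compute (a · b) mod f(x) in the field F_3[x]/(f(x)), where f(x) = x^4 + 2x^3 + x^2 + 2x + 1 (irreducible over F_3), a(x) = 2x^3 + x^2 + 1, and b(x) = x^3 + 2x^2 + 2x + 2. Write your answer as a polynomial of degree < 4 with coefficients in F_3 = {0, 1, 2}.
a · b ≡ x^3 + x^2 (mod f(x))

Multiply in F_3[x]: a(x)·b(x) = (2x^3 + x^2 + 1)·(x^3 + 2x^2 + 2x + 2) = 2x^6 + 2x^5 + x^3 + x^2 + 2x + 2. This has degree ≥ 4, so divide by f(x) over F_3: 2x^6 + 2x^5 + x^3 + x^2 + 2x + 2 = (2x^2 + x + 2)·(x^4 + 2x^3 + x^2 + 2x + 1) + (x^3 + x^2). Hence a·b ≡ x^3 + x^2 (mod f). (F_3[x]/(f) is a field with 3^4 = 81 elements since f is irreducible of degree 4.)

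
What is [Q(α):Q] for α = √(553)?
[Q(α):Q] = 2

[Q(α):Q] equals the degree of the minimal polynomial of α. Here α^2 = 553 and x^2 - 553 is irreducible (d = 553 is squarefree, ≠ 1, hence not a square), so deg(m_α) = 2. Thus [Q(α):Q] = 2.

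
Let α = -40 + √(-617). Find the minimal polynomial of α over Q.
m_α(x) = x^2 + 80x + 2217

From α + 40 = √(-617), squaring gives (α + 40)^2 = -617, i.e. α^2 + 80α + 1600 = -617, so α^2 + 80α + 2217 = 0. The discriminant of x^2 + 80x + 2217 is (80)^2 - 4·(2217) = 6400 - 8868 = -2468, and 4·(-617) is not a perfect square in Q since -617 is squarefree and ≠ 1. Hence x^2 + 80x + 2217 is irreducible over Q and is the minimal polynomial of α.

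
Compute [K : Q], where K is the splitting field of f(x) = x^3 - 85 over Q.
[K : Q] = 6

The roots of x^3 - 85 are ∛85, ω∛85, ω^2∛85 where ω = e^(2πi/3) is a primitive cube root of unity, so K = Q(∛85, ω). Now [Q(∛85):Q] = 3 (since 85 is not a perfect cube, x^3 - 85 is irreducible) and [Q(ω):Q] = 2. Both 2 and 3 divide [K:Q], and [K:Q] ≤ 3·2 = 6, so [K:Q] = 6. (Equivalently: Q(∛85) ⊂ R but ω ∉ R, so [K : Q(∛85)] = 2.)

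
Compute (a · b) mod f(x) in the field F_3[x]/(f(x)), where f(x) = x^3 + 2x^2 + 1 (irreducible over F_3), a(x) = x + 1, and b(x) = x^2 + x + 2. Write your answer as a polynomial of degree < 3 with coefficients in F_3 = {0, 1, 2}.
a · b ≡ 1 (mod f(x))

Multiply in F_3[x]: a(x)·b(x) = (x + 1)·(x^2 + x + 2) = x^3 + 2x^2 + 2. This has degree ≥ 3, so divide by f(x) over F_3: x^3 + 2x^2 + 2 = (1)·(x^3 + 2x^2 + 1) + (1). Hence a·b ≡ 1 (mod f). (F_3[x]/(f) is a field with 3^3 = 27 elements since f is irreducible of degree 3.)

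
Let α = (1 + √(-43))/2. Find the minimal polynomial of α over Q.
m_α(x) = x^2 - x + 11

From 2α - 1 = √(-43), squaring gives (2α - 1)^2 = -43, i.e. 4α^2 - 4α + 1 = -43, so α^2 - α + (1 + 43)/4 = 0. Since -43 ≡ 1 (mod 4), (1 + 43)/4 = 11 ∈ Z. The polynomial x^2 - x + 11 has discriminant 1 - 4·(11) = -43, which is not a perfect square in Q (d = -43 is squarefree and ≠ 1), so x^2 - x + 11 is irreducible over Q. It is the minimal polynomial of α.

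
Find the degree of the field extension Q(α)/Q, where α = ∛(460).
[Q(α):Q] = 3

The minimal polynomial of α is x^3 - 460, irreducible over Q since 460 is not a perfect cube (so x^3 - 460 has no rational root). Hence [Q(α):Q] = deg(m_α) = 3.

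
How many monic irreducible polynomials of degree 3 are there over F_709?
There are 118800040 monic irreducible polynomials of degree 3 over F_709

Each element of F_{709^3} that lies in no proper subfield is a root of exactly one monic irreducible of degree 3 over F_709, and each such polynomial has 3 distinct roots in F_{709^3}. By Möbius inversion the count is N_709(3) = (1/3) Σ_{d|3} μ(3/d) · 709^d = (1/3)(μ(3)·709^1 + μ(1)·709^3) = 356400120/3 = 118800040.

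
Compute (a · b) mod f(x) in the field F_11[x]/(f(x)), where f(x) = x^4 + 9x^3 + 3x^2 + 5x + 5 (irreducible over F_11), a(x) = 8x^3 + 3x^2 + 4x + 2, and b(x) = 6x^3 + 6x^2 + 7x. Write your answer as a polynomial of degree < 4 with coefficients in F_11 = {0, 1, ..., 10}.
a · b ≡ 8x^3 + 4x^2 + 3x + 7 (mod f(x))

Multiply in F_11[x]: a(x)·b(x) = (8x^3 + 3x^2 + 4x + 2)·(6x^3 + 6x^2 + 7x) = 4x^6 + 10x^4 + 2x^3 + 7x^2 + 3x. This has degree ≥ 4, so divide by f(x) over F_11: 4x^6 + 10x^4 + 2x^3 + 7x^2 + 3x = (4x^2 + 8x + 3)·(x^4 + 9x^3 + 3x^2 + 5x + 5) + (8x^3 + 4x^2 + 3x + 7). Hence a·b ≡ 8x^3 + 4x^2 + 3x + 7 (mod f). (F_11[x]/(f) is a field with 11^4 = 14641 elements since f is irreducible of degree 4.)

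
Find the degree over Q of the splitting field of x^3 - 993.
[K : Q] = 6

The roots of x^3 - 993 are ∛993, ω∛993, ω^2∛993 where ω = e^(2πi/3) is a primitive cube root of unity, so K = Q(∛993, ω). Now [Q(∛993):Q] = 3 (since 993 is not a perfect cube, x^3 - 993 is irreducible) and [Q(ω):Q] = 2. Both 2 and 3 divide [K:Q], and [K:Q] ≤ 3·2 = 6, so [K:Q] = 6. (Equivalently: Q(∛993) ⊂ R but ω ∉ R, so [K : Q(∛993)] = 2.)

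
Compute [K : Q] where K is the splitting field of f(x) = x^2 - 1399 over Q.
[K : Q] = 2

f(x) = x^2 - 1399 factors as (x - √1399)(x + √1399). The splitting field is K = Q(√1399). Since 1399 is squarefree and > 1, it is not a perfect square, so x^2 - 1399 is irreducible over Q and [Q(√1399) : Q] = 2. Hence [K : Q] = 2.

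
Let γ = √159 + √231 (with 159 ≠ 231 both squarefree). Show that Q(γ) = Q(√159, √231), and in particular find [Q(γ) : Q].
[Q(γ) : Q] = 4 (equivalently, Q(γ) = Q(√159, √231))

Obviously Q(γ) ⊆ Q(√159, √231), and [Q(√159, √231):Q] = 4 (since 159, 231 are distinct squarefree integers > 1 with 36729 not a perfect square). To show equality we compute the minimal polynomial of γ. From γ = √159 + √231: γ^2 = 159 + 2√(36729) + 231 = 390 + 2√(36729), so γ^2 - 390 = 2√(36729); squaring, (γ^2 - 390)^2 = 4·36729, i.e. γ^4 - 780γ^2 + 152100 - 146916 = 0, i.e. γ^4 - 780γ^2 + 5184 = 0. So γ is a root of x^4 - 780x^2 + 5184. This polynomial is irreducible over Q: it has no rational root (each ±√159 ± √231 is irrational), and any factorization into two quadratics over Q would force √(36729) ∈ Q (pairing opposite roots) or √159, √231 ∈ Q (other pairings), all impossible. Hence [Q(γ):Q] = 4 = [Q(√159, √231):Q], so Q(γ) = Q(√159, √231).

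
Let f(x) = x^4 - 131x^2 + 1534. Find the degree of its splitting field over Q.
[K : Q] = 4

Solving the quadratic in x^2: x^2 = (131 ± √(131^2 - 4·1534))/2 = (131 ± √11025)/2 = (131 ± 105)/2, giving x^2 = 118 or x^2 = 13. So f(x) = (x^2 - 118)(x^2 - 13) and the roots of f are ±√118, ±√13. Hence the splitting field is K = Q(√118, √13). Since 118 and 13 are distinct squarefree integers > 1, their product 1534 is not a perfect square, so √13 ∉ Q(√118). By the tower law [K:Q] = [Q(√118,√13):Q(√118)] · [Q(√118):Q] = 2 · 2 = 4.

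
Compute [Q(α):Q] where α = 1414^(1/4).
[Q(α):Q] = 4

α is a root of x^4 - 1414. By Eisenstein's criterion at the prime p = 2 (which divides the constant term 1414 but p^2 = 4 does not, since 1414 is squarefree), x^4 - 1414 is irreducible over Q. Hence [Q(α):Q] = 4.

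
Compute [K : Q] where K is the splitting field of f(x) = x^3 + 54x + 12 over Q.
[K : Q] = 6

By the rational root test, any rational root of the monic integer polynomial f(x) = x^3 + 54x + 12 must be an integer dividing the constant term 12, i.e. one of ±{1, 2, 3, 4, 6, 12}. Evaluating: f(1) = 67, f(-1) = -43, f(2) = 128, f(-2) = -104, f(3) = 201, f(-3) = -177, f(4) = 292, f(-4) = -268, f(6) = 552, f(-6) = -528, f(12) = 2388, f(-12) = -2364; none is 0, so f has no rational root and is therefore irreducible over Q (a cubic with no linear factor over a field is irreducible). For an irreducible cubic, the Galois group is A_3 or S_3 according as the discriminant disc(f) = -4a^3 - 27b^2 = -4·(54)^3 - 27·(12)^2 = -633744 is or is not a square in Q. Here disc(f) = -633744 is not a perfect square in Q, so the Galois group of f over Q is not contained in A_3 and must be all of S_3. The splitting field has degree |S_3| = 6 over Q, so [K : Q] = 6.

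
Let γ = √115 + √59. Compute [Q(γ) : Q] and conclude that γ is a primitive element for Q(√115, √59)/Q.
[Q(γ) : Q] = 4 (equivalently, Q(γ) = Q(√115, √59))

Obviously Q(γ) ⊆ Q(√115, √59), and [Q(√115, √59):Q] = 4 (since 115, 59 are distinct squarefree integers > 1 with 6785 not a perfect square). To show equality we compute the minimal polynomial of γ. From γ = √115 + √59: γ^2 = 115 + 2√(6785) + 59 = 174 + 2√(6785), so γ^2 - 174 = 2√(6785); squaring, (γ^2 - 174)^2 = 4·6785, i.e. γ^4 - 348γ^2 + 30276 - 27140 = 0, i.e. γ^4 - 348γ^2 + 3136 = 0. So γ is a root of x^4 - 348x^2 + 3136. This polynomial is irreducible over Q: it has no rational root (each ±√115 ± √59 is irrational), and any factorization into two quadratics over Q would force √(6785) ∈ Q (pairing opposite roots) or √115, √59 ∈ Q (other pairings), all impossible. Hence [Q(γ):Q] = 4 = [Q(√115, √59):Q], so Q(γ) = Q(√115, √59).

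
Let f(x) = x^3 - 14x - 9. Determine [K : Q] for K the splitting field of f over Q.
[K : Q] = 6

By the rational root test, any rational root of the monic integer polynomial f(x) = x^3 - 14x - 9 must be an integer dividing the constant term -9, i.e. one of ±{1, 3, 9}. Evaluating: f(1) = -22, f(-1) = 4, f(3) = -24, f(-3) = 6, f(9) = 594, f(-9) = -612; none is 0, so f has no rational root and is therefore irreducible over Q (a cubic with no linear factor over a field is irreducible). For an irreducible cubic, the Galois group is A_3 or S_3 according as the discriminant disc(f) = -4a^3 - 27b^2 = -4·(-14)^3 - 27·(-9)^2 = 8789 is or is not a square in Q. Here disc(f) = 8789 is not a perfect square in Q, so the Galois group of f over Q is not contained in A_3 and must be all of S_3. The splitting field has degree |S_3| = 6 over Q, so [K : Q] = 6.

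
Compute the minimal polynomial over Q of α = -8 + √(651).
m_α(x) = x^2 + 16x - 587

From α + 8 = √(651), squaring gives (α + 8)^2 = 651, i.e. α^2 + 16α + 64 = 651, so α^2 + 16α - 587 = 0. The discriminant of x^2 + 16x - 587 is (16)^2 - 4·(-587) = 256 + 2348 = 2604, and 4·(651) is not a perfect square in Q since 651 is squarefree and ≠ 1. Hence x^2 + 16x - 587 is irreducible over Q and is the minimal polynomial of α.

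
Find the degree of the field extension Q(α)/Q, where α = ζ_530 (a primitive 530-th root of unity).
[Q(α):Q] = 208

The minimal polynomial of ζ_530 over Q is the 530-th cyclotomic polynomial Φ_530(x), which is irreducible over Q and has degree φ(530) = 208. Hence [Q(α):Q] = φ(530) = 208.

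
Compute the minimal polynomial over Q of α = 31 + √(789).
m_α(x) = x^2 - 62x + 172

From α - 31 = √(789), squaring gives (α - 31)^2 = 789, i.e. α^2 - 62α + 961 = 789, so α^2 - 62α + 172 = 0. The discriminant of x^2 - 62x + 172 is (-62)^2 - 4·(172) = 3844 - 688 = 3156, and 4·(789) is not a perfect square in Q since 789 is squarefree and ≠ 1. Hence x^2 - 62x + 172 is irreducible over Q and is the minimal polynomial of α.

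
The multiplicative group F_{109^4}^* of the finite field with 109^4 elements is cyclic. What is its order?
|F_{109^4}^*| = 141158160

F_{109^4} has 109^4 = 141158161 elements; its multiplicative group consists of all nonzero elements, so |F_{109^4}^*| = 141158161 - 1 = 141158160. (It is cyclic since any finite subgroup of the multiplicative group of a field is cyclic.)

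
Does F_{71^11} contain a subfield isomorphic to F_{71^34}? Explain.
No: F_{71^34} is not a subfield of F_{71^11}

F_{p^m} embeds in F_{p^n} iff m | n. Here 34 ∤ 11 (since 11 = 0·34 + 11 with remainder 11 ≠ 0), so F_{71^34} is not a subfield of F_{71^11}. Equivalently: if it were, the tower law would give 34 = [F_{71^34}:F_71] dividing [F_{71^11}:F_71] = 11, contradiction.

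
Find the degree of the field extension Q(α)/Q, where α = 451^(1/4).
[Q(α):Q] = 4

α is a root of x^4 - 451. By Eisenstein's criterion at the prime p = 11 (which divides the constant term 451 but p^2 = 121 does not, since 451 is squarefree), x^4 - 451 is irreducible over Q. Hence [Q(α):Q] = 4.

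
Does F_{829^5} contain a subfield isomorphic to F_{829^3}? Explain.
No: F_{829^3} is not a subfield of F_{829^5}

F_{p^m} embeds in F_{p^n} iff m | n. Here 3 ∤ 5 (since 5 = 1·3 + 2 with remainder 2 ≠ 0), so F_{829^3} is not a subfield of F_{829^5}. Equivalently: if it were, the tower law would give 3 = [F_{829^3}:F_829] dividing [F_{829^5}:F_829] = 5, contradiction.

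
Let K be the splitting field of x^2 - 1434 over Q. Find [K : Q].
[K : Q] = 2

f(x) = x^2 - 1434 factors as (x - √1434)(x + √1434). The splitting field is K = Q(√1434). Since 1434 is squarefree and > 1, it is not a perfect square, so x^2 - 1434 is irreducible over Q and [Q(√1434) : Q] = 2. Hence [K : Q] = 2.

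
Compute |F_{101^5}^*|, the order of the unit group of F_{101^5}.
|F_{101^5}^*| = 10510100500

F_{101^5} has 101^5 = 10510100501 elements; its multiplicative group consists of all nonzero elements, so |F_{101^5}^*| = 10510100501 - 1 = 10510100500. (It is cyclic since any finite subgroup of the multiplicative group of a field is cyclic.)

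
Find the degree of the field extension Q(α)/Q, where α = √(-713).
[Q(α):Q] = 2

[Q(α):Q] equals the degree of the minimal polynomial of α. Here α^2 = -713 and x^2 + 713 is irreducible (d = -713 is squarefree, ≠ 1, hence not a square), so deg(m_α) = 2. Thus [Q(α):Q] = 2.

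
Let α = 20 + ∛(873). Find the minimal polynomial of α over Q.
m_α(x) = x^3 - 60x^2 + 1200x - 8873

Set β = α - 20 = ∛(873), so β^3 = 873. Then (α - 20)^3 - 873 = 0, i.e. α is a root of g(x) = (x - 20)^3 - 873 = x^3 - 60x^2 + 1200x - 8873. Since g(x) = h(x - 20) where h(x) = x^3 - 873, and h is irreducible over Q (because 873 is not a perfect cube, so h has no rational root, and a monic cubic with no rational root is irreducible), g is also irreducible (irreducibility is preserved under the substitution x → x - 20). Hence m_α(x) = x^3 - 60x^2 + 1200x - 8873.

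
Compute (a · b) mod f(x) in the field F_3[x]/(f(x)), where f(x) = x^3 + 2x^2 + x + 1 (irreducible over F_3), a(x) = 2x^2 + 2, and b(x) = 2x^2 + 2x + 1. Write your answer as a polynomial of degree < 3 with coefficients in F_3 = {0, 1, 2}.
a · b ≡ x^2 + x (mod f(x))

Multiply in F_3[x]: a(x)·b(x) = (2x^2 + 2)·(2x^2 + 2x + 1) = x^4 + x^3 + x + 2. This has degree ≥ 3, so divide by f(x) over F_3: x^4 + x^3 + x + 2 = (x + 2)·(x^3 + 2x^2 + x + 1) + (x^2 + x). Hence a·b ≡ x^2 + x (mod f). (F_3[x]/(f) is a field with 3^3 = 27 elements since f is irreducible of degree 3.)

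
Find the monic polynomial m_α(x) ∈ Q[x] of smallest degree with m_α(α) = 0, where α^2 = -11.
m_α(x) = x^2 + 11

α satisfies α^2 + 11 = 0, so x^2 + 11 annihilates α. Since d = -11 is squarefree and ≠ 1, it is not a perfect square in Q, so x^2 + 11 has no rational root and is therefore irreducible over Q (a degree-2 polynomial over a field is irreducible iff it has no root). Hence m_α(x) = x^2 + 11.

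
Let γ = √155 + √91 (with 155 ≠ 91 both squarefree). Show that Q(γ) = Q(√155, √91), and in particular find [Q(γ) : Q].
[Q(γ) : Q] = 4 (equivalently, Q(γ) = Q(√155, √91))

Obviously Q(γ) ⊆ Q(√155, √91), and [Q(√155, √91):Q] = 4 (since 155, 91 are distinct squarefree integers > 1 with 14105 not a perfect square). To show equality we compute the minimal polynomial of γ. From γ = √155 + √91: γ^2 = 155 + 2√(14105) + 91 = 246 + 2√(14105), so γ^2 - 246 = 2√(14105); squaring, (γ^2 - 246)^2 = 4·14105, i.e. γ^4 - 492γ^2 + 60516 - 56420 = 0, i.e. γ^4 - 492γ^2 + 4096 = 0. So γ is a root of x^4 - 492x^2 + 4096. This polynomial is irreducible over Q: it has no rational root (each ±√155 ± √91 is irrational), and any factorization into two quadratics over Q would force √(14105) ∈ Q (pairing opposite roots) or √155, √91 ∈ Q (other pairings), all impossible. Hence [Q(γ):Q] = 4 = [Q(√155, √91):Q], so Q(γ) = Q(√155, √91).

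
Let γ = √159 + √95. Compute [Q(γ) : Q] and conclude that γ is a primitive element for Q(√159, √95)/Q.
[Q(γ) : Q] = 4 (equivalently, Q(γ) = Q(√159, √95))

Obviously Q(γ) ⊆ Q(√159, √95), and [Q(√159, √95):Q] = 4 (since 159, 95 are distinct squarefree integers > 1 with 15105 not a perfect square). To show equality we compute the minimal polynomial of γ. From γ = √159 + √95: γ^2 = 159 + 2√(15105) + 95 = 254 + 2√(15105), so γ^2 - 254 = 2√(15105); squaring, (γ^2 - 254)^2 = 4·15105, i.e. γ^4 - 508γ^2 + 64516 - 60420 = 0, i.e. γ^4 - 508γ^2 + 4096 = 0. So γ is a root of x^4 - 508x^2 + 4096. This polynomial is irreducible over Q: it has no rational root (each ±√159 ± √95 is irrational), and any factorization into two quadratics over Q would force √(15105) ∈ Q (pairing opposite roots) or √159, √95 ∈ Q (other pairings), all impossible. Hence [Q(γ):Q] = 4 = [Q(√159, √95):Q], so Q(γ) = Q(√159, √95).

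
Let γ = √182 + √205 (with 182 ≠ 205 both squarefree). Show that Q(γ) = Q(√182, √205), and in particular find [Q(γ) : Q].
[Q(γ) : Q] = 4 (equivalently, Q(γ) = Q(√182, √205))

Obviously Q(γ) ⊆ Q(√182, √205), and [Q(√182, √205):Q] = 4 (since 182, 205 are distinct squarefree integers > 1 with 37310 not a perfect square). To show equality we compute the minimal polynomial of γ. From γ = √182 + √205: γ^2 = 182 + 2√(37310) + 205 = 387 + 2√(37310), so γ^2 - 387 = 2√(37310); squaring, (γ^2 - 387)^2 = 4·37310, i.e. γ^4 - 774γ^2 + 149769 - 149240 = 0, i.e. γ^4 - 774γ^2 + 529 = 0. So γ is a root of x^4 - 774x^2 + 529. This polynomial is irreducible over Q: it has no rational root (each ±√182 ± √205 is irrational), and any factorization into two quadratics over Q would force √(37310) ∈ Q (pairing opposite roots) or √182, √205 ∈ Q (other pairings), all impossible. Hence [Q(γ):Q] = 4 = [Q(√182, √205):Q], so Q(γ) = Q(√182, √205).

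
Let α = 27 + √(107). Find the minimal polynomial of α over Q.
m_α(x) = x^2 - 54x + 622

From α - 27 = √(107), squaring gives (α - 27)^2 = 107, i.e. α^2 - 54α + 729 = 107, so α^2 - 54α + 622 = 0. The discriminant of x^2 - 54x + 622 is (-54)^2 - 4·(622) = 2916 - 2488 = 428, and 4·(107) is not a perfect square in Q since 107 is squarefree and ≠ 1. Hence x^2 - 54x + 622 is irreducible over Q and is the minimal polynomial of α.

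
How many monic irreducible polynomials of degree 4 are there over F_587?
There are 29681862798 monic irreducible polynomials of degree 4 over F_587

Each element of F_{587^4} that lies in no proper subfield is a root of exactly one monic irreducible of degree 4 over F_587, and each such polynomial has 4 distinct roots in F_{587^4}. By Möbius inversion the count is N_587(4) = (1/4) Σ_{d|4} μ(4/d) · 587^d = (1/4)(μ(4)·587^1 + μ(2)·587^2 + μ(1)·587^4) = 118727451192/4 = 29681862798.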